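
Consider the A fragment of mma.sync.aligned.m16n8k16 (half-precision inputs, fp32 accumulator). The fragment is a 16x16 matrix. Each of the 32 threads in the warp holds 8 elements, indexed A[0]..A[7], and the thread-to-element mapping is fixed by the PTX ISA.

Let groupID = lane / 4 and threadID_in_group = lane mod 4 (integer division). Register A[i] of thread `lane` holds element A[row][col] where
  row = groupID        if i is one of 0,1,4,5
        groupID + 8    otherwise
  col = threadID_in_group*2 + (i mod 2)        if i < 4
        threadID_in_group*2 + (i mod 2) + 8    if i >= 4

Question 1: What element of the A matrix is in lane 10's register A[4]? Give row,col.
lane 10: gid=2 (10/4), tid=2 (10%4)
i=4: r=2+0=2, c=2*2+0+8=12

2,12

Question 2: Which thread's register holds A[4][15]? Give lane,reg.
r=4→G=4,rhi=0  c=15→chi=1,T=3,p=1
L=4*4+3=19  i=1*4+0*2+1=5

19,5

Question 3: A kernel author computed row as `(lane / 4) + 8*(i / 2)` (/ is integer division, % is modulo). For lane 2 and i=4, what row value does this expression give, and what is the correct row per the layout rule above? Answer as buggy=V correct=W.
buggy=16 correct=0

`(lane / 4) + 8*(i / 2)`[2,4]->16
lane 2: g=0 (2/4), t=2 (2%4)
i=4: r=0+0=0, c=2*2+0+8=12
row: 16 vs 0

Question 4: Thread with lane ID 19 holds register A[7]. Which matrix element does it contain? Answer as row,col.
12,15

19: gid=4,tid=3
[7] (4+8,3*2+1+8) = (12,15)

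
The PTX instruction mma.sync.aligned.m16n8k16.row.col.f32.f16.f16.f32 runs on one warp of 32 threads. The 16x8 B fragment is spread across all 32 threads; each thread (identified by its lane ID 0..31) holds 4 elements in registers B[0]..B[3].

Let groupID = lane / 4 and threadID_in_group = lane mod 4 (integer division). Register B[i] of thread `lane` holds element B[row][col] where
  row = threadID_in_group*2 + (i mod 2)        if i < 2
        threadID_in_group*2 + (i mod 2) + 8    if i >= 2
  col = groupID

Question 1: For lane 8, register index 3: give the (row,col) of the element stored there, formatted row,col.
9,2

lane 8: G=2 (8/4), T=0 (8%4)
i=3: r=0*2+1+8=9, c=G=2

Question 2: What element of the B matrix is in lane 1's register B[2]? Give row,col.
lane 1: G=0 (1/4), T=1 (1%4)
i=2: r=1*2+0+8=10, c=G=0

10,0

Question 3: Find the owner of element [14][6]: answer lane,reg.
27,2

c=6→G=6  r=14→rhi=1,T=3,p=0
L=6*4+3=27  i=1*2+0=2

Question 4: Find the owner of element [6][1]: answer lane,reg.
7,0

c: 1->gid=1  r: 6->r8=0,tid=3,i&1=0
L=1*4+3=7  i=0*2+0=0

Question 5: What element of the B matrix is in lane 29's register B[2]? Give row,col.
29: gid=7,tid=1
[2] (1*2+0+8,7) = (10,7)

10,7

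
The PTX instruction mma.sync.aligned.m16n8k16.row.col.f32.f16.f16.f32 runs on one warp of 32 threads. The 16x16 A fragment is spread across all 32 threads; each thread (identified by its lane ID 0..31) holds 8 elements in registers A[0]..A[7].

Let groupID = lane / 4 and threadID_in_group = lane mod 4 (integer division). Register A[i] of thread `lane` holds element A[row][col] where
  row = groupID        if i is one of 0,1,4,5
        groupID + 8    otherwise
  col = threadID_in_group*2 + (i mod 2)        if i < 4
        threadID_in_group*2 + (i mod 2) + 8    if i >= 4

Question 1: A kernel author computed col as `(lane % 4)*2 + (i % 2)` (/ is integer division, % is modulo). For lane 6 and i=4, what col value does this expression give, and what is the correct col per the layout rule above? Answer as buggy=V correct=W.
`(lane % 4)*2 + (i % 2)`[6,4]⇒4
lane 6: gr=1 (6/4), th=2 (6%4)
i=4: r=1+0=1, c=2*2+0+8=12
col: 4 vs 12

buggy=4 correct=12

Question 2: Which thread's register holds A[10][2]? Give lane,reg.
9,2

r=10->g=2,rb=1  c=2->cb=0,t=1,b0=0
L=2*4+1=9  i=0*4+1*2+0=2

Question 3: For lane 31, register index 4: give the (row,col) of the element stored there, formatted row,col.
L=31⇒gr=31>>2=7, th=31&3=3
[4]⇒row 7+0=7  col 3·2+0+8=14

7,14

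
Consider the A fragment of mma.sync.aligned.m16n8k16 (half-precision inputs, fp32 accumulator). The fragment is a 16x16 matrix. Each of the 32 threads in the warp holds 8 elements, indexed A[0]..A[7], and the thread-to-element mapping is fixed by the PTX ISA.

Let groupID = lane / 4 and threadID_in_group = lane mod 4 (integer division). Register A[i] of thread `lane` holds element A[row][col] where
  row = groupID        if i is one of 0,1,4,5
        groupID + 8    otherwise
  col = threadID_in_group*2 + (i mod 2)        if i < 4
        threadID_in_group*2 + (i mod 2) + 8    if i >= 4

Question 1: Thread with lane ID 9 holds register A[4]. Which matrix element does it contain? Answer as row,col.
9: gr=2,th=1
[4] (2+0,1*2+0+8) = (2,10)

2,10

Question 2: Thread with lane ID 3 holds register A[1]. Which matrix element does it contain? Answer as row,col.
0,7

L=3=>grp=3>>2=0, tig=3&3=3
[1]=>row 0+0=0  col 3·2+1+0=7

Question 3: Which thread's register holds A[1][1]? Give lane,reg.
r=1->g=1,rb=0  c=1->cb=0,t=0,b0=1
L=1*4+0=4  i=0*4+0*2+1=1

4,1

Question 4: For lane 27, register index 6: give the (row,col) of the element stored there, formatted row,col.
L=27->g=27>>2=6, t=27&3=3
[6]->row 6+8=14  col 3·2+0+8=14

14,14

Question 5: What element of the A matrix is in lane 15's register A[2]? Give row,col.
lane 15: gr=3 (15/4), th=3 (15%4)
i=2: r=3+8=11, c=3*2+0+0=6

11,6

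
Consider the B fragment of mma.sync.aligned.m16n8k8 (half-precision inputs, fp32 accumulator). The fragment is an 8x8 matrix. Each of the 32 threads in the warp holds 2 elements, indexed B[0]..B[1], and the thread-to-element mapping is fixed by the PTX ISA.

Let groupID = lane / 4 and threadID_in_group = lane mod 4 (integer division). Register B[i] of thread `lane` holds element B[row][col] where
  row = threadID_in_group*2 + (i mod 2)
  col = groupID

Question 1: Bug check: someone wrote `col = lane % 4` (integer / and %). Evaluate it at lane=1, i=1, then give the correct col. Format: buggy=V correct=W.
buggy=1 correct=0

`lane % 4`[1,1]→1
1: G=0,T=1
[1] (1*2+1,0) = (3,0)
col: 1 vs 0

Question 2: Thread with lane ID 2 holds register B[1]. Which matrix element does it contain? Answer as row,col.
L=2⇒gr=2>>2=0, th=2&3=2
[1]⇒row 2·2+1=5  col gr=0

5,0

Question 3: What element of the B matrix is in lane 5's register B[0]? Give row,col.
L=5=>grp=5>>2=1, tig=5&3=1
[0]=>row 1·2+0=2  col grp=1

2,1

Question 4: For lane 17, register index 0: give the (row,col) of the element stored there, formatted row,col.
17: grp=4,tig=1
[0] (1*2+0,4) = (2,4)

2,4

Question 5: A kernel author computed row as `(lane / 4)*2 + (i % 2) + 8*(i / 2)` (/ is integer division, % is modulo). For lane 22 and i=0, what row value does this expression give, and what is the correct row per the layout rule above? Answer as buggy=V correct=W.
buggy=10 correct=4

`(lane / 4)*2 + (i % 2) + 8*(i / 2)`[22,0]⇒10
22: gr=5,th=2
[0] (2*2+0,5) = (4,5)
row: 10 vs 4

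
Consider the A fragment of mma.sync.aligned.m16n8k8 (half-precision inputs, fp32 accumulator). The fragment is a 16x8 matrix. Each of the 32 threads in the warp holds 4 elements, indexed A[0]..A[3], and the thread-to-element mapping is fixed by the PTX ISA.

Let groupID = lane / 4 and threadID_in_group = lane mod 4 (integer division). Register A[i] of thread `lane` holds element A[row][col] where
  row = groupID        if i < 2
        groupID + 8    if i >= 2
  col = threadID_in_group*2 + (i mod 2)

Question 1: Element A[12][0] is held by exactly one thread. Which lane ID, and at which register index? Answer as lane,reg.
r:12=>grp=4,rB=1  c:0=>tig=0,lo=0
L=4*4+0=16  i=1*2+0=2

16,2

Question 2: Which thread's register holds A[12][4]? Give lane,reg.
18,2

r=12->g=4,rb=1  c=4->t=2,b0=0
L=4*4+2=18  i=1*2+0=2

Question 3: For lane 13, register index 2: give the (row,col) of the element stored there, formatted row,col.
13: gr=3,th=1
[2] (3+8,1*2+0) = (11,2)

11,2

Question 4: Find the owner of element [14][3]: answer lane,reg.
r=14->g=6,rb=1  c=3->t=1,b0=1
L=6*4+1=25  i=1*2+1=3

25,3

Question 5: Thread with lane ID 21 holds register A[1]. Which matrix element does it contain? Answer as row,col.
5,3

lane 21→21/4=5, 21 mod 4=1
i=1  r:5+0→5  c:2·1+1→3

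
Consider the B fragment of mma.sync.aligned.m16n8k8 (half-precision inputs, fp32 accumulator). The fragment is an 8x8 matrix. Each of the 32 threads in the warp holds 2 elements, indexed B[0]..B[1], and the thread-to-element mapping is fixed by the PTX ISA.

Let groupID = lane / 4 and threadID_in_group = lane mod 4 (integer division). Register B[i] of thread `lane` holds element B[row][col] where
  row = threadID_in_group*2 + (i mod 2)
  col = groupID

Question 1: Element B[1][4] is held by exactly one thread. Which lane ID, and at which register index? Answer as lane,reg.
c: 4->gid=4  r: 1->tid=0,i&1=1
L=4*4+0=16  i=1=1

16,1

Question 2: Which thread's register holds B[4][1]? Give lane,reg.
c=1->g=1  r=4->t=2,b0=0
L=1*4+2=6  i=0=0

6,0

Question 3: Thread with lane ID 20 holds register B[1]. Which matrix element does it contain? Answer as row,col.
lane 20→20/4=5, 20 mod 4=0
i=1  r:2·0+1→1  c:5

1,5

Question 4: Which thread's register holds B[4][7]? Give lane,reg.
c: 7->gid=7  r: 4->tid=2,i&1=0
L=7*4+2=30  i=0=0

30,0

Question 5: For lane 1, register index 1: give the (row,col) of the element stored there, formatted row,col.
lane 1: grp=0 (1/4), tig=1 (1%4)
i=1: r=1*2+1=3, c=grp=0

3,0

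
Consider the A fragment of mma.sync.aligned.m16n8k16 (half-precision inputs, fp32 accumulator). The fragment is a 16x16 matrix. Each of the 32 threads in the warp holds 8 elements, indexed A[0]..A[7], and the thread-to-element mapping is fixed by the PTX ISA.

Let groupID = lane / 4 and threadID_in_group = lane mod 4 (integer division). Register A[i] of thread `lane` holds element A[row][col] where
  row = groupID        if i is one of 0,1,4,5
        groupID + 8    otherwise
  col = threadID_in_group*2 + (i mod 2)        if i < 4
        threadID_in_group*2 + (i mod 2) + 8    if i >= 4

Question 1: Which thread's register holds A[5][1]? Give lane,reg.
r=5->g=5,rb=0  c=1->cb=0,t=0,b0=1
L=5*4+0=20  i=0*4+0*2+1=1

20,1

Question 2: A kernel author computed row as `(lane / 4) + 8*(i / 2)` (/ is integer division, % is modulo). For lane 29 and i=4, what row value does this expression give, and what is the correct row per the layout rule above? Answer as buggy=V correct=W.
`(lane / 4) + 8*(i / 2)`[29,4]->23
29: gid=7,tid=1
[4] (7+0,1*2+0+8) = (7,10)
row: 23 vs 7

buggy=23 correct=7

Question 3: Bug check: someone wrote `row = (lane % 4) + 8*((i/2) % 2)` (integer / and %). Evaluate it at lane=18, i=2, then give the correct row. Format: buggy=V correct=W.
buggy=10 correct=12

`(lane % 4) + 8*((i/2) % 2)`[18,2]->10
L=18->gid=18>>2=4, tid=18&3=2
[2]->row 4+8=12  col 2·2+0+0=4
row: 10 vs 12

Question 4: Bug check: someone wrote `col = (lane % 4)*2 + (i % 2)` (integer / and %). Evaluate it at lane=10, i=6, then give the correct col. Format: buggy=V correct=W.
`(lane % 4)*2 + (i % 2)`[10,6]->4
10: gid=2,tid=2
[6] (2+8,2*2+0+8) = (10,12)
col: 4 vs 12

buggy=4 correct=12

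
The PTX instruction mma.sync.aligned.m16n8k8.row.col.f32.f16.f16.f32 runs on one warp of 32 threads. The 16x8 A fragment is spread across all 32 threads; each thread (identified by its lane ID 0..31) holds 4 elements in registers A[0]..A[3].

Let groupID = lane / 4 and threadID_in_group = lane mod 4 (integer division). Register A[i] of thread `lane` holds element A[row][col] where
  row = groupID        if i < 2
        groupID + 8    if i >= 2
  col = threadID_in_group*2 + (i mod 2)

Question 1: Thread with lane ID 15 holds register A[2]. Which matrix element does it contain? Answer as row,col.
11,6

15: g=3,t=3
[2] (3+8,3*2+0) = (11,6)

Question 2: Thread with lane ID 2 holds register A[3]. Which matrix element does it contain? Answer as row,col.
L=2⇒gr=2>>2=0, th=2&3=2
[3]⇒row 0+8=8  col 2·2+1=5

8,5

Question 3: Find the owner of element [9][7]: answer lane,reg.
r=9→G=1,rhi=1  c=7→T=3,p=1
L=1*4+3=7  i=1*2+1=3

7,3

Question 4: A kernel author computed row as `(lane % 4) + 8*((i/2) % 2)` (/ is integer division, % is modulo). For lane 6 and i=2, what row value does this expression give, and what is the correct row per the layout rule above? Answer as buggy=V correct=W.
`(lane % 4) + 8*((i/2) % 2)`[6,2]⇒10
6: gr=1,th=2
[2] (1+8,2*2+0) = (9,4)
row: 10 vs 9

buggy=10 correct=9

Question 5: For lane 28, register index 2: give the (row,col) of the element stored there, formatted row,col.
L=28→G=28>>2=7, T=28&3=0
[2]→row 7+8=15  col 0·2+0=0

15,0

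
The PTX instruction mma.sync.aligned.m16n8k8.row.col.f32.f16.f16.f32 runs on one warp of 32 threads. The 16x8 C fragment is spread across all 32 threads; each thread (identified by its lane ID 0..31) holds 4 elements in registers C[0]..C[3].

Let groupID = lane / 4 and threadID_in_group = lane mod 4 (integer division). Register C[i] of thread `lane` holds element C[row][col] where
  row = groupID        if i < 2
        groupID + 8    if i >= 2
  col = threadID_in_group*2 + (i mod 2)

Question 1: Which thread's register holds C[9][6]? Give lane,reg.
7,2

r=9→G=1,rhi=1  c=6→T=3,p=0
L=1*4+3=7  i=1*2+0=2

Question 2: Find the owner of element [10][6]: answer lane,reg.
11,2

r=10->g=2,rb=1  c=6->t=3,b0=0
L=2*4+3=11  i=1*2+0=2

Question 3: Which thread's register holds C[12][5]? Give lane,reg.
18,3

r=12⇒gr=4,Rb=1  c=5⇒th=2,odd=1
L=4*4+2=18  i=1*2+1=3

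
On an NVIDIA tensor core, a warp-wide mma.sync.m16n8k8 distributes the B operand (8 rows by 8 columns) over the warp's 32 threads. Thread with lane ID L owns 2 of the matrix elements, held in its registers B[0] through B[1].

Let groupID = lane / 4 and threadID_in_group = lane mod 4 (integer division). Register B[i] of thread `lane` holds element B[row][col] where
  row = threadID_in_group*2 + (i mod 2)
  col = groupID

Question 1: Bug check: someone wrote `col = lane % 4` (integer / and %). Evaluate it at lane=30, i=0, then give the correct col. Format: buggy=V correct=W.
buggy=2 correct=7

`lane % 4`[30,0]->2
lane 30->30/4=7, 30 mod 4=2
i=0  r:2·2+0->4  c:7
col: 2 vs 7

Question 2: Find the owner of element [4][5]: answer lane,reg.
c: 5->gid=5  r: 4->tid=2,i&1=0
L=5*4+2=22  i=0=0

22,0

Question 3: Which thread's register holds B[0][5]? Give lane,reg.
c=5⇒gr=5  r=0⇒th=0,odd=0
L=5*4+0=20  i=0=0

20,0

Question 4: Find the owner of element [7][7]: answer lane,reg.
31,1

c:7=>grp=7  r:7=>tig=3,lo=1
L=7*4+3=31  i=1=1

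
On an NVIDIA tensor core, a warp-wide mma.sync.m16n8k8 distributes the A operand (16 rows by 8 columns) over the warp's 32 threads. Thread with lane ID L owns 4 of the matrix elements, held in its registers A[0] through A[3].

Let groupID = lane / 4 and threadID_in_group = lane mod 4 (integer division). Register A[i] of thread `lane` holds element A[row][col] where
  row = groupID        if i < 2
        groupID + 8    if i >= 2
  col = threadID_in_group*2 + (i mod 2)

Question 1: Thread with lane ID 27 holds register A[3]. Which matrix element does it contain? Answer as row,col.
14,7

27: gid=6,tid=3
[3] (6+8,3*2+1) = (14,7)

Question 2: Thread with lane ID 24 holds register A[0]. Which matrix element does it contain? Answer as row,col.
lane 24->24/4=6, 24 mod 4=0
i=0  r:6+0->6  c:2·0+0->0

6,0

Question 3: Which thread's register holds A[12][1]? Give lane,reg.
16,3

r=12->g=4,rb=1  c=1->t=0,b0=1
L=4*4+0=16  i=1*2+1=3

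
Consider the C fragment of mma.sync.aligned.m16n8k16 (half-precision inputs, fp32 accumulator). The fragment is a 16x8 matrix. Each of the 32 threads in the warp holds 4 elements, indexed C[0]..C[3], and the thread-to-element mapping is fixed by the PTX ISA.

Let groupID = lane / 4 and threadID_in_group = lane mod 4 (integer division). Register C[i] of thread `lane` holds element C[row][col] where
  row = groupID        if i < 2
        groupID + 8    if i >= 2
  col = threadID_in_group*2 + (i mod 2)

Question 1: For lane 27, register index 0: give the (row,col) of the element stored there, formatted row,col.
6,6

27: G=6,T=3
[0] (6+0,3*2+0) = (6,6)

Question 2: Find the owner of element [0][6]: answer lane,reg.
3,0

r=0→G=0,rhi=0  c=6→T=3,p=0
L=0*4+3=3  i=0*2+0=0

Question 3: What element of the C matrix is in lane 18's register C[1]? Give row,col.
lane 18: grp=4 (18/4), tig=2 (18%4)
i=1: r=4+0=4, c=2*2+1=5

4,5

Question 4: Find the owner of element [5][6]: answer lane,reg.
23,0

r: 5->gid=5,r8=0  c: 6->tid=3,i&1=0
L=5*4+3=23  i=0*2+0=0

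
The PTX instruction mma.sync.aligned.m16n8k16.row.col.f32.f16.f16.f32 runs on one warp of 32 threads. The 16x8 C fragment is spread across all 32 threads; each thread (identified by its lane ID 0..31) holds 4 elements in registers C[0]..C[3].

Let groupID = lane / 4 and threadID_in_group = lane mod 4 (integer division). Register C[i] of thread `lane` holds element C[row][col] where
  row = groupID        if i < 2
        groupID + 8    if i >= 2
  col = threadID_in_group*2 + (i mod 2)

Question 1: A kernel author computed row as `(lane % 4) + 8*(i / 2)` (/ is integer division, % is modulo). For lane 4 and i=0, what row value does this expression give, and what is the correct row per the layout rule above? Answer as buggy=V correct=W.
buggy=0 correct=1

`(lane % 4) + 8*(i / 2)`[4,0]=>0
L=4=>grp=4>>2=1, tig=4&3=0
[0]=>row 1+0=1  col 0·2+0=0
row: 0 vs 1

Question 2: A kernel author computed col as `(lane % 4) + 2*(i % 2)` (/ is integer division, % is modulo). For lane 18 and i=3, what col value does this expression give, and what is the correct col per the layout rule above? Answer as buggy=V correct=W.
buggy=4 correct=5

`(lane % 4) + 2*(i % 2)`[18,3]=>4
18: grp=4,tig=2
[3] (4+8,2*2+1) = (12,5)
col: 4 vs 5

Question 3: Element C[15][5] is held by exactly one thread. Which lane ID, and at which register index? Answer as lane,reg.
30,3

r=15⇒gr=7,Rb=1  c=5⇒th=2,odd=1
L=7*4+2=30  i=1*2+1=3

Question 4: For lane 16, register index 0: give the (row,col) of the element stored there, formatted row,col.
4,0

L=16->gid=16>>2=4, tid=16&3=0
[0]->row 4+0=4  col 0·2+0=0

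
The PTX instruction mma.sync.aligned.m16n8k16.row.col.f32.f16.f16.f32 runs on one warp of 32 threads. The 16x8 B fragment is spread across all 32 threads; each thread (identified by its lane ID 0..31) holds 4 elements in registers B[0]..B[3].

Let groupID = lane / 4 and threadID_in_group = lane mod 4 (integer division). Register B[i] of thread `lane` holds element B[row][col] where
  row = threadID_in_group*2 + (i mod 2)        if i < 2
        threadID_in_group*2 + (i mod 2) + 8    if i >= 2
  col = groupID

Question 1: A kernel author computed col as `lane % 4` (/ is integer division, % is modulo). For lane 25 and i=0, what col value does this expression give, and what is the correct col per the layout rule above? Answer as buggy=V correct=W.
`lane % 4`[25,0]→1
lane 25: G=6 (25/4), T=1 (25%4)
i=0: r=1*2+0+0=2, c=G=6
col: 1 vs 6

buggy=1 correct=6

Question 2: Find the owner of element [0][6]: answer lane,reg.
24,0

c=6→G=6  r=0→rhi=0,T=0,p=0
L=6*4+0=24  i=0*2+0=0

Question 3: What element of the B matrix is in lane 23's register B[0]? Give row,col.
lane 23⇒23/4=5, 23 mod 4=3
i=0  r:2·3+0+0⇒6  c:5

6,5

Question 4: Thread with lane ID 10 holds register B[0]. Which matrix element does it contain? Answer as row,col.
lane 10: grp=2 (10/4), tig=2 (10%4)
i=0: r=2*2+0+0=4, c=grp=2

4,2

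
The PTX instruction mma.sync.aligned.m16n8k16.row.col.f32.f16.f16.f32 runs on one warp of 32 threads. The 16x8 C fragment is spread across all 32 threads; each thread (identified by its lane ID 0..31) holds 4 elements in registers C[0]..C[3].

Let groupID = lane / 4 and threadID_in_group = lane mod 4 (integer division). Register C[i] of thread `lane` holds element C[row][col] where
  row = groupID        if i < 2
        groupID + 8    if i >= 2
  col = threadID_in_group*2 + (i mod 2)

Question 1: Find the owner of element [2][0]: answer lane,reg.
r=2->g=2,rb=0  c=0->t=0,b0=0
L=2*4+0=8  i=0*2+0=0

8,0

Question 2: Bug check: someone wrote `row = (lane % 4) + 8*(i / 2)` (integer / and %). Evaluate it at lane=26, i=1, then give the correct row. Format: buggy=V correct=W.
buggy=2 correct=6

`(lane % 4) + 8*(i / 2)`[26,1]=>2
lane 26=>26/4=6, 26 mod 4=2
i=1  r:6+0=>6  c:2·2+1=>5
row: 2 vs 6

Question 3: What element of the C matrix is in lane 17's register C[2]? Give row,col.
12,2

lane 17: G=4 (17/4), T=1 (17%4)
i=2: r=4+8=12, c=1*2+0=2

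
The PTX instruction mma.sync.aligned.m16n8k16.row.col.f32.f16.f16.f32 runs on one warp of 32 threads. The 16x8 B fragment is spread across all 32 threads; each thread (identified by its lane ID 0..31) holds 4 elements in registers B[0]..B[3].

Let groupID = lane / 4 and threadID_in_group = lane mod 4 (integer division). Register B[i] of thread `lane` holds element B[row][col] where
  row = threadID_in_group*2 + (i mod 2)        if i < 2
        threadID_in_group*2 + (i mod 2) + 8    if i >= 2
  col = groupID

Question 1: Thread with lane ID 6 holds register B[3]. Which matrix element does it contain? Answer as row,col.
13,1

lane 6: gid=1 (6/4), tid=2 (6%4)
i=3: r=2*2+1+8=13, c=gid=1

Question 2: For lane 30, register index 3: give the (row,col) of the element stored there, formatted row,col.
L=30→G=30>>2=7, T=30&3=2
[3]→row 2·2+1+8=13  col G=7

13,7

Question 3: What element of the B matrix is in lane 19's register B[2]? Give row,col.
14,4

lane 19⇒19/4=4, 19 mod 4=3
i=2  r:2·3+0+8⇒14  c:4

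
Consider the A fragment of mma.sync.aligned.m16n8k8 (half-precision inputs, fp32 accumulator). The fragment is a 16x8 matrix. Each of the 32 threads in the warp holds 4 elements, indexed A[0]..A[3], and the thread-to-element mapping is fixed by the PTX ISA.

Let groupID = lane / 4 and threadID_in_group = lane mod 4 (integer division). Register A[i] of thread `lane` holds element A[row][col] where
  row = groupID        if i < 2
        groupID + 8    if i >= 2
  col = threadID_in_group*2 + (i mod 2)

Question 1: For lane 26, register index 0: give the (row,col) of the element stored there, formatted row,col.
6,4

lane 26=>26/4=6, 26 mod 4=2
i=0  r:6+0=>6  c:2·2+0=>4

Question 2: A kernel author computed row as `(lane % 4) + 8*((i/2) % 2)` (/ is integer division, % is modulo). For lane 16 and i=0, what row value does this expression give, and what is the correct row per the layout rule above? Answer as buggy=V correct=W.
buggy=0 correct=4

`(lane % 4) + 8*((i/2) % 2)`[16,0]=>0
lane 16: grp=4 (16/4), tig=0 (16%4)
i=0: r=4+0=4, c=0*2+0=0
row: 0 vs 4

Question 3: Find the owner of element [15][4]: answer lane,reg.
r=15⇒gr=7,Rb=1  c=4⇒th=2,odd=0
L=7*4+2=30  i=1*2+0=2

30,2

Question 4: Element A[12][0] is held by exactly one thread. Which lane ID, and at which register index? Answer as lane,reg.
r=12→G=4,rhi=1  c=0→T=0,p=0
L=4*4+0=16  i=1*2+0=2

16,2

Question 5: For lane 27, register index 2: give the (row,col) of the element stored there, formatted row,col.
14,6

lane 27->27/4=6, 27 mod 4=3
i=2  r:6+8->14  c:2·3+0->6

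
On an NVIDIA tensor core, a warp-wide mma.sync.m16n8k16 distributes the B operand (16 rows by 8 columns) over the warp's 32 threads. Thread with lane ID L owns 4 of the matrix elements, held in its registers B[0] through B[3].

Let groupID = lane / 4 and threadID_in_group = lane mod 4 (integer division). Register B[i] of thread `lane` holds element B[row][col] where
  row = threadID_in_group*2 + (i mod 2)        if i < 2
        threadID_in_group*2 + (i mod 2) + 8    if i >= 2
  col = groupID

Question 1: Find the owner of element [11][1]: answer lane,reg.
5,3

c: 1->gid=1  r: 11->r8=1,tid=1,i&1=1
L=1*4+1=5  i=1*2+1=3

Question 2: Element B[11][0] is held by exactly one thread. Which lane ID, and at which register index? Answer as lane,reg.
1,3

c: 0->gid=0  r: 11->r8=1,tid=1,i&1=1
L=0*4+1=1  i=1*2+1=3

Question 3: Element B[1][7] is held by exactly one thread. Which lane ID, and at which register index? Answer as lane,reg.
28,1

c:7=>grp=7  r:1=>rB=0,tig=0,lo=1
L=7*4+0=28  i=0*2+1=1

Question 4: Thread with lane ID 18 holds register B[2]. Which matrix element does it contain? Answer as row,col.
12,4

L=18⇒gr=18>>2=4, th=18&3=2
[2]⇒row 2·2+0+8=12  col gr=4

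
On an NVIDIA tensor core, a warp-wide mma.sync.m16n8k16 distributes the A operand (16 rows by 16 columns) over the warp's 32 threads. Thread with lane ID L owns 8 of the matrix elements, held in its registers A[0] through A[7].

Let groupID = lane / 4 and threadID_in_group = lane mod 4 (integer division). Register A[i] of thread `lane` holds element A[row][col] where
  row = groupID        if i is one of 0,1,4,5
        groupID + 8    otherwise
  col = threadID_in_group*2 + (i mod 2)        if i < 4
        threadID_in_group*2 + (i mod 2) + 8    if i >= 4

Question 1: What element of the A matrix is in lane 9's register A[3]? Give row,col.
9: gr=2,th=1
[3] (2+8,1*2+1+0) = (10,3)

10,3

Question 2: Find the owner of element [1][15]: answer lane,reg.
r=1⇒gr=1,Rb=0  c=15⇒Cb=1,th=3,odd=1
L=1*4+3=7  i=1*4+0*2+1=5

7,5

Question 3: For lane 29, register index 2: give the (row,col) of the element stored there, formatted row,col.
lane 29⇒29/4=7, 29 mod 4=1
i=2  r:7+8⇒15  c:2·1+0+0⇒2

15,2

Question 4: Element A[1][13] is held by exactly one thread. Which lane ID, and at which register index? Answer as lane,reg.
6,5

r: 1->gid=1,r8=0  c: 13->c8=1,tid=2,i&1=1
L=1*4+2=6  i=1*4+0*2+1=5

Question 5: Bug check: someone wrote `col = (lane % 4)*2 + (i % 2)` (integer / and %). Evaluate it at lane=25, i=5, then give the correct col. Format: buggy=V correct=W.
`(lane % 4)*2 + (i % 2)`[25,5]->3
25: gid=6,tid=1
[5] (6+0,1*2+1+8) = (6,11)
col: 3 vs 11

buggy=3 correct=11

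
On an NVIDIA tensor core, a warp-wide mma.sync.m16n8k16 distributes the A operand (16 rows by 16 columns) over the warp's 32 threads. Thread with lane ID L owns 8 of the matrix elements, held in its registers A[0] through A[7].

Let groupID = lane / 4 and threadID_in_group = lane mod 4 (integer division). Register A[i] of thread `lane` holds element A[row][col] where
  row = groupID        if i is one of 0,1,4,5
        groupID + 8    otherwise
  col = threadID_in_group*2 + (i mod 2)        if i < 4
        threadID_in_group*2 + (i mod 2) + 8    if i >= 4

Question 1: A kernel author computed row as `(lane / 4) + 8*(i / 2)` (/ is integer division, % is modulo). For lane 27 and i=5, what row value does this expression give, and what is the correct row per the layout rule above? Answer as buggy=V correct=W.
`(lane / 4) + 8*(i / 2)`[27,5]⇒22
lane 27: gr=6 (27/4), th=3 (27%4)
i=5: r=6+0=6, c=3*2+1+8=15
row: 22 vs 6

buggy=22 correct=6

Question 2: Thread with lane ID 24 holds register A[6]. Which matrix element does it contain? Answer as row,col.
14,8

24: g=6,t=0
[6] (6+8,0*2+0+8) = (14,8)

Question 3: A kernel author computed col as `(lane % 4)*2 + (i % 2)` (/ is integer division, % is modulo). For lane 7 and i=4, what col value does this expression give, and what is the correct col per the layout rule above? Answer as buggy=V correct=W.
`(lane % 4)*2 + (i % 2)`[7,4]->6
lane 7: g=1 (7/4), t=3 (7%4)
i=4: r=1+0=1, c=3*2+0+8=14
col: 6 vs 14

buggy=6 correct=14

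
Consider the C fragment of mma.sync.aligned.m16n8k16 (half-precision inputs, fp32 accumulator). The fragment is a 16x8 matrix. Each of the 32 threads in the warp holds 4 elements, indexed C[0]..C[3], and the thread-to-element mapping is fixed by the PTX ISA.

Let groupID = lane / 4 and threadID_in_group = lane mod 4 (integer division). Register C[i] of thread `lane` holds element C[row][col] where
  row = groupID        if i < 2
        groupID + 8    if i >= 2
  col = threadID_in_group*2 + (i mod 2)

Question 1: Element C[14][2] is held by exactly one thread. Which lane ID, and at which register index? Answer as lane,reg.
25,2

r=14→G=6,rhi=1  c=2→T=1,p=0
L=6*4+1=25  i=1*2+0=2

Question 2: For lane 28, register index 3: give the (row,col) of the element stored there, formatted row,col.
L=28→G=28>>2=7, T=28&3=0
[3]→row 7+8=15  col 0·2+1=1

15,1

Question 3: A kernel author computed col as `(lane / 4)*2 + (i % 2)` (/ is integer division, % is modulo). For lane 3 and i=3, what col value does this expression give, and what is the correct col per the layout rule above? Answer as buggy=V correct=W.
buggy=1 correct=7

`(lane / 4)*2 + (i % 2)`[3,3]->1
3: g=0,t=3
[3] (0+8,3*2+1) = (8,7)
col: 1 vs 7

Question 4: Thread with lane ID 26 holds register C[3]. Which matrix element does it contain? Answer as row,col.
26: gr=6,th=2
[3] (6+8,2*2+1) = (14,5)

14,5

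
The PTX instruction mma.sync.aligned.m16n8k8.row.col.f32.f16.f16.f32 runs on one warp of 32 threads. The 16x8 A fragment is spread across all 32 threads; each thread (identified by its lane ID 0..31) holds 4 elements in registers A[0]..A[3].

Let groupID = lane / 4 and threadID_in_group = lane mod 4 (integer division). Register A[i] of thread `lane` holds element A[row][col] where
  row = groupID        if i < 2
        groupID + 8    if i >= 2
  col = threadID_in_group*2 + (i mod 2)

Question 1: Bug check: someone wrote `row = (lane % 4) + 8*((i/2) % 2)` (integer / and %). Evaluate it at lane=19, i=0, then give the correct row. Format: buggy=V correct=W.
buggy=3 correct=4

`(lane % 4) + 8*((i/2) % 2)`[19,0]=>3
lane 19: grp=4 (19/4), tig=3 (19%4)
i=0: r=4+0=4, c=3*2+0=6
row: 3 vs 4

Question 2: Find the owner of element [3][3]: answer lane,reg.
13,1

r=3->g=3,rb=0  c=3->t=1,b0=1
L=3*4+1=13  i=0*2+1=1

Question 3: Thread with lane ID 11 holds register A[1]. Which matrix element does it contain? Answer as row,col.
lane 11: G=2 (11/4), T=3 (11%4)
i=1: r=2+0=2, c=3*2+1=7

2,7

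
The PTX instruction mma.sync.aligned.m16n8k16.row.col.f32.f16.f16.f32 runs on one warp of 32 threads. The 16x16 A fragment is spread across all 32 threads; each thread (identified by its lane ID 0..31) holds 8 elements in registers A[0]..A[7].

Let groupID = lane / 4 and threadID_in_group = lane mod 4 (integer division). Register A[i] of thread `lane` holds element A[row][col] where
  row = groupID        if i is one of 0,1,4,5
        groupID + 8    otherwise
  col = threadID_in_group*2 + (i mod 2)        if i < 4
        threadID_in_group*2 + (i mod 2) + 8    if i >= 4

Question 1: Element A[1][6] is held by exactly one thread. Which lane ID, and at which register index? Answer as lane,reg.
7,0

r:1=>grp=1,rB=0  c:6=>cB=0,tig=3,lo=0
L=1*4+3=7  i=0*4+0*2+0=0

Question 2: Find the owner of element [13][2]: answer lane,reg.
21,2

r=13->g=5,rb=1  c=2->cb=0,t=1,b0=0
L=5*4+1=21  i=0*4+1*2+0=2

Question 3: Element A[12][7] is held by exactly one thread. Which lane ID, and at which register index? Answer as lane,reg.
r:12=>grp=4,rB=1  c:7=>cB=0,tig=3,lo=1
L=4*4+3=19  i=0*4+1*2+1=3

19,3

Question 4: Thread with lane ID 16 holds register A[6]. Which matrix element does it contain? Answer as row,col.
12,8

L=16→G=16>>2=4, T=16&3=0
[6]→row 4+8=12  col 0·2+0+8=8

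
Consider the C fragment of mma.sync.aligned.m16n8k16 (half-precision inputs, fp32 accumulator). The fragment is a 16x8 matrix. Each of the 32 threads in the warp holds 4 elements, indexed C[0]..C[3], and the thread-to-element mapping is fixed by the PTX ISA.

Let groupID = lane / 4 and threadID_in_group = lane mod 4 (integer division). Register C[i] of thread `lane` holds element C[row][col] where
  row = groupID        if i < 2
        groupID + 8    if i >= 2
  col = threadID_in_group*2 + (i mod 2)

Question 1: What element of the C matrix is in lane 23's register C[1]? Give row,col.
23: g=5,t=3
[1] (5+0,3*2+1) = (5,7)

5,7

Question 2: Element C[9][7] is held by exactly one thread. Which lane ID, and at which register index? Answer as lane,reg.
r=9->g=1,rb=1  c=7->t=3,b0=1
L=1*4+3=7  i=1*2+1=3

7,3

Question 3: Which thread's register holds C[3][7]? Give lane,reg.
15,1

r:3=>grp=3,rB=0  c:7=>tig=3,lo=1
L=3*4+3=15  i=0*2+1=1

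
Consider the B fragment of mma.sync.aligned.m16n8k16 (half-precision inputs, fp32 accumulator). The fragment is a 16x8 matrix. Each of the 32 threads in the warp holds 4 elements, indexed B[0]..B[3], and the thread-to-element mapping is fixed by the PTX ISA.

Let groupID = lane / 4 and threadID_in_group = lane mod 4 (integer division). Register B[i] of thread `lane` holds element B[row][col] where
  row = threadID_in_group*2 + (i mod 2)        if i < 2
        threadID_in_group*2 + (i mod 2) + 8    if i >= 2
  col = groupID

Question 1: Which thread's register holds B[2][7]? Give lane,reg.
c=7→G=7  r=2→rhi=0,T=1,p=0
L=7*4+1=29  i=0*2+0=0

29,0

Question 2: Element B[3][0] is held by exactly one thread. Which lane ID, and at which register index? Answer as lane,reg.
1,1

c=0→G=0  r=3→rhi=0,T=1,p=1
L=0*4+1=1  i=0*2+1=1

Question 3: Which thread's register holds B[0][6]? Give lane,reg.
c=6→G=6  r=0→rhi=0,T=0,p=0
L=6*4+0=24  i=0*2+0=0

24,0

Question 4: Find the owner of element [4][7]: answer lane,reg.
c:7=>grp=7  r:4=>rB=0,tig=2,lo=0
L=7*4+2=30  i=0*2+0=0

30,0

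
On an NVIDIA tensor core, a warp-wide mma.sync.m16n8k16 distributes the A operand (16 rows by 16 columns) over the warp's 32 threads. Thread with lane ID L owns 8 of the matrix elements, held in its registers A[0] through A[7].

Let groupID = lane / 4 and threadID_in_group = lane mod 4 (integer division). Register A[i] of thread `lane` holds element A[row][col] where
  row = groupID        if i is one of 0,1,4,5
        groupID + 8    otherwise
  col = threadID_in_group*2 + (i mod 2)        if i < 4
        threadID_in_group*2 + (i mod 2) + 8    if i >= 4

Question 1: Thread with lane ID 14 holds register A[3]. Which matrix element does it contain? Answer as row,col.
14: grp=3,tig=2
[3] (3+8,2*2+1+0) = (11,5)

11,5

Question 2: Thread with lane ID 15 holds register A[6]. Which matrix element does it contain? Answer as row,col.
11,14

lane 15->15/4=3, 15 mod 4=3
i=6  r:3+8->11  c:2·3+0+8->14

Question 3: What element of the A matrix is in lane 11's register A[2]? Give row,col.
10,6

11: grp=2,tig=3
[2] (2+8,3*2+0+0) = (10,6)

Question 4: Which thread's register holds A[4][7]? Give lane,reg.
r=4→G=4,rhi=0  c=7→chi=0,T=3,p=1
L=4*4+3=19  i=0*4+0*2+1=1

19,1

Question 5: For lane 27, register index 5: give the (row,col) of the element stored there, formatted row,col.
27: gr=6,th=3
[5] (6+0,3*2+1+8) = (6,15)

6,15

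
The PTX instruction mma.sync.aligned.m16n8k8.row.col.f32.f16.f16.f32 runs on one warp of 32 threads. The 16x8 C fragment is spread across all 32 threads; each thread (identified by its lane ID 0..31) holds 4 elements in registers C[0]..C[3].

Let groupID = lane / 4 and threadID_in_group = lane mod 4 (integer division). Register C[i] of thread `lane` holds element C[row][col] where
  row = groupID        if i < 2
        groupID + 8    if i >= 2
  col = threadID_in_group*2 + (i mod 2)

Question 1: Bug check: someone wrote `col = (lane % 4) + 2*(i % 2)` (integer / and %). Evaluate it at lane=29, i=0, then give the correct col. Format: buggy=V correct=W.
`(lane % 4) + 2*(i % 2)`[29,0]⇒1
lane 29: gr=7 (29/4), th=1 (29%4)
i=0: r=7+0=7, c=1*2+0=2
col: 1 vs 2

buggy=1 correct=2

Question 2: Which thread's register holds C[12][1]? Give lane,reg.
16,3

r=12→G=4,rhi=1  c=1→T=0,p=1
L=4*4+0=16  i=1*2+1=3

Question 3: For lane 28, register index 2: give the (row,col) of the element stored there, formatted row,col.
15,0

L=28->g=28>>2=7, t=28&3=0
[2]->row 7+8=15  col 0·2+0=0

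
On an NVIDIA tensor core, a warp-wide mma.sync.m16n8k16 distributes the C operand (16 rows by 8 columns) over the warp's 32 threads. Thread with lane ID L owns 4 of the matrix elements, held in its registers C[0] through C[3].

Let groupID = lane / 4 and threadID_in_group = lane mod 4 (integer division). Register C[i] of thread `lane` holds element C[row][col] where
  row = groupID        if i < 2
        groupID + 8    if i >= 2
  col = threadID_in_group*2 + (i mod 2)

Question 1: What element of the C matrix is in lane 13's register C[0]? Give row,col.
3,2

lane 13=>13/4=3, 13 mod 4=1
i=0  r:3+0=>3  c:2·1+0=>2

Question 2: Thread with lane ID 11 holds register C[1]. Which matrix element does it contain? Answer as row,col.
lane 11: gid=2 (11/4), tid=3 (11%4)
i=1: r=2+0=2, c=3*2+1=7

2,7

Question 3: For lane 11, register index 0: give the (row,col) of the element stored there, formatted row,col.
lane 11: gid=2 (11/4), tid=3 (11%4)
i=0: r=2+0=2, c=3*2+0=6

2,6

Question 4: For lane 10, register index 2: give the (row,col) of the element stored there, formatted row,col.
10,4

L=10=>grp=10>>2=2, tig=10&3=2
[2]=>row 2+8=10  col 2·2+0=4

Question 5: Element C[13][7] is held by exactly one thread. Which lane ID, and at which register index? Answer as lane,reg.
r: 13->gid=5,r8=1  c: 7->tid=3,i&1=1
L=5*4+3=23  i=1*2+1=3

23,3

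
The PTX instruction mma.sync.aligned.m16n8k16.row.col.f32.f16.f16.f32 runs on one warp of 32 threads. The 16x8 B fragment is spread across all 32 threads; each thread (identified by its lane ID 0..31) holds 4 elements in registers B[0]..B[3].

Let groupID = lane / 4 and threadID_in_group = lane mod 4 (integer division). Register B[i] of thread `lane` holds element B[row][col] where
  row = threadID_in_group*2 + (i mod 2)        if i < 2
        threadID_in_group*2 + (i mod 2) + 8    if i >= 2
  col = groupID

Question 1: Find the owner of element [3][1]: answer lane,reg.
c=1→G=1  r=3→rhi=0,T=1,p=1
L=1*4+1=5  i=0*2+1=1

5,1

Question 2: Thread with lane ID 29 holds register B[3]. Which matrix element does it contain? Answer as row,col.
11,7

L=29->g=29>>2=7, t=29&3=1
[3]->row 1·2+1+8=11  col g=7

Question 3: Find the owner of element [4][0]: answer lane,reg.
c:0=>grp=0  r:4=>rB=0,tig=2,lo=0
L=0*4+2=2  i=0*2+0=0

2,0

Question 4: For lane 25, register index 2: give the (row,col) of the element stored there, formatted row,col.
L=25->g=25>>2=6, t=25&3=1
[2]->row 1·2+0+8=10  col g=6

10,6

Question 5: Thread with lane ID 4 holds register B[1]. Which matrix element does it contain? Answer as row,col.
lane 4: g=1 (4/4), t=0 (4%4)
i=1: r=0*2+1+0=1, c=g=1

1,1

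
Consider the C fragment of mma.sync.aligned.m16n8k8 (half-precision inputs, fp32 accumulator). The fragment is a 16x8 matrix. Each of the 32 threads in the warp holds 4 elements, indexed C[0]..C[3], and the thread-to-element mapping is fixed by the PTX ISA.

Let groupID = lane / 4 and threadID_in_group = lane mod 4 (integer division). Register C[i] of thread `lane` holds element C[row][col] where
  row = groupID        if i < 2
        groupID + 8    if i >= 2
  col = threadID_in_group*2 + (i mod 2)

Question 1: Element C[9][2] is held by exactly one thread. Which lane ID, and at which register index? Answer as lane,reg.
5,2

r:9=>grp=1,rB=1  c:2=>tig=1,lo=0
L=1*4+1=5  i=1*2+0=2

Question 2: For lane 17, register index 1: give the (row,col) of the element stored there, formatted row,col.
lane 17: grp=4 (17/4), tig=1 (17%4)
i=1: r=4+0=4, c=1*2+1=3

4,3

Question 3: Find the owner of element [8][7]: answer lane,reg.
r:8=>grp=0,rB=1  c:7=>tig=3,lo=1
L=0*4+3=3  i=1*2+1=3

3,3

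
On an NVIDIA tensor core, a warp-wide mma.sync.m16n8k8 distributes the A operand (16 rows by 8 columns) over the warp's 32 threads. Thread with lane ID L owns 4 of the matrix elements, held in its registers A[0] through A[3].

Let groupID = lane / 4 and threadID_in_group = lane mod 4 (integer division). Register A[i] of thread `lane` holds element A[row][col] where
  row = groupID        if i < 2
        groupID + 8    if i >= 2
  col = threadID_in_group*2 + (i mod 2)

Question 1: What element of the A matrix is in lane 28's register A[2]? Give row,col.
15,0

lane 28: gr=7 (28/4), th=0 (28%4)
i=2: r=7+8=15, c=0*2+0=0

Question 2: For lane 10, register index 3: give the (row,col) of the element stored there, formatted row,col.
10,5

lane 10: grp=2 (10/4), tig=2 (10%4)
i=3: r=2+8=10, c=2*2+1=5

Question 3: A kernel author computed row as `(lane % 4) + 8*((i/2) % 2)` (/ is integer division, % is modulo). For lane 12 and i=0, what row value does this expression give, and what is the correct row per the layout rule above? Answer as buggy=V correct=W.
`(lane % 4) + 8*((i/2) % 2)`[12,0]->0
lane 12: gid=3 (12/4), tid=0 (12%4)
i=0: r=3+0=3, c=0*2+0=0
row: 0 vs 3

buggy=0 correct=3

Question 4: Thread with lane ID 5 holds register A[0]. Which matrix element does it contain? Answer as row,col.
5: G=1,T=1
[0] (1+0,1*2+0) = (1,2)

1,2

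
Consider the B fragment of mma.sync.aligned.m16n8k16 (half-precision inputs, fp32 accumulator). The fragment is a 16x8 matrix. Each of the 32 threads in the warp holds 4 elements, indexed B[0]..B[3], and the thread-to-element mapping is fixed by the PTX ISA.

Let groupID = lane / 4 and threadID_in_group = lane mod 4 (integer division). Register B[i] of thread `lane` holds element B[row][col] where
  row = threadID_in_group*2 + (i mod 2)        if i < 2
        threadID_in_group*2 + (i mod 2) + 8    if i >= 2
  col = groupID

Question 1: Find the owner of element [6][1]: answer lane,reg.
7,0

c: 1->gid=1  r: 6->r8=0,tid=3,i&1=0
L=1*4+3=7  i=0*2+0=0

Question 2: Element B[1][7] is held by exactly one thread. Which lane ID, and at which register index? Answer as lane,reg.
c=7→G=7  r=1→rhi=0,T=0,p=1
L=7*4+0=28  i=0*2+1=1

28,1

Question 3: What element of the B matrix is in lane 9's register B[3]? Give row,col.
lane 9: g=2 (9/4), t=1 (9%4)
i=3: r=1*2+1+8=11, c=g=2

11,2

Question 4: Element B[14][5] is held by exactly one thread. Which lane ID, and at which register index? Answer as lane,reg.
c=5->g=5  r=14->rb=1,t=3,b0=0
L=5*4+3=23  i=1*2+0=2

23,2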